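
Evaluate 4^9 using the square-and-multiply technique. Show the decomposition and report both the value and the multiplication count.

Computing 4^9 by squaring (build up from 4^1; each line after the first costs one multiplication):

4^1 = 4
4^2 = (4^1)^2 = 4^2 = 16
4^4 = (4^2)^2 = 16^2 = 256
4^8 = (4^4)^2 = 256^2 = 65536
4^9 = 4 * 4^8 = 4 * 65536 = 262144

Result: 262144
Multiplications needed: 4 (4 lines after 4^1)

4^9 = 262144. Using exponentiation by squaring, this requires 4 multiplications. The key idea: if the exponent is even, square the half-power; if odd, multiply by the base once.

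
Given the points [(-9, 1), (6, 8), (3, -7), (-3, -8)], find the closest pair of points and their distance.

Computing all pairwise distances among 4 points:

d((-9, 1), (6, 8)) = 16.5529
d((-9, 1), (3, -7)) = 14.4222
d((-9, 1), (-3, -8)) = 10.8167
d((6, 8), (3, -7)) = 15.2971
d((6, 8), (-3, -8)) = 18.3576
d((3, -7), (-3, -8)) = 6.0828 <-- minimum

Closest pair: (3, -7) and (-3, -8) with distance 6.0828

The closest pair is (3, -7) and (-3, -8) with Euclidean distance 6.0828. For 4 points, brute-force pairwise comparison is shown above. For large n, the divide-and-conquer algorithm (sort by x, recurse on halves, check the dividing strip) achieves O(n log n).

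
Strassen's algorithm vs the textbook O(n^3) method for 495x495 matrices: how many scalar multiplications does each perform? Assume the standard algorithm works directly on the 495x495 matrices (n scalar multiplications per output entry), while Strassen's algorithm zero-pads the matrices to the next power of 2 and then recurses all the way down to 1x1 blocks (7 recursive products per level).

Matrix multiplication for 495x495 matrices:

Strassen's algorithm requires power-of-2 dimensions. Pad 495x495 to 512x512 (next power of 2).

Standard algorithm: 495^3 = 121287375 multiplications
Strassen's algorithm: 7^(log2(512)) = 7^9 = 40353607 multiplications
Savings: 121287375 - 40353607 = 80933768 multiplications

Standard: 121287375 multiplications (495^3). Strassen: 40353607 multiplications (7^9, after padding to 512x512). Strassen reduces 8 recursive multiplications to 7 at each level.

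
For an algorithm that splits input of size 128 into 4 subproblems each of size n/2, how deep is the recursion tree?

For divide and conquer with division factor 2:

Problem sizes at each level:
Level 0: 128
Level 1: 64
Level 2: 32
Level 3: 16
Level 4: 8
Level 5: 4
Level 6: 2
Level 7: 1

The root is level 0 and the size-1 base case is level 7 (the tree spans levels 0 through 7, i.e. 8 levels counting the root), so the depth is the number of divisions: log_2(128) = 7

The recursion tree depth is log_2(128) = 7. At each level, the problem size is divided by 2, so it takes 7 divisions to reduce to a base case of size 1. The algorithm makes 4 recursive calls at each level.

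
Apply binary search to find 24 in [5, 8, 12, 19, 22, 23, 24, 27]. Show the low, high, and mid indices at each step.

Binary search for 24 in [5, 8, 12, 19, 22, 23, 24, 27]:

lo=0, hi=7, mid=3, arr[mid]=19 -> 19 < 24, search right half
lo=4, hi=7, mid=5, arr[mid]=23 -> 23 < 24, search right half
lo=6, hi=7, mid=6, arr[mid]=24 -> Found target at index 6!

Binary search finds 24 at index 6 after 3 comparisons. The search repeatedly halves the search space by comparing with the middle element.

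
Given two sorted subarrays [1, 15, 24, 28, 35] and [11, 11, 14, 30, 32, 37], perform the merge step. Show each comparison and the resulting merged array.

Merging process:

Compare 1 vs 11: take 1 from left. Merged: [1]
Compare 15 vs 11: take 11 from right. Merged: [1, 11]
Compare 15 vs 11: take 11 from right. Merged: [1, 11, 11]
Compare 15 vs 14: take 14 from right. Merged: [1, 11, 11, 14]
Compare 15 vs 30: take 15 from left. Merged: [1, 11, 11, 14, 15]
Compare 24 vs 30: take 24 from left. Merged: [1, 11, 11, 14, 15, 24]
Compare 28 vs 30: take 28 from left. Merged: [1, 11, 11, 14, 15, 24, 28]
Compare 35 vs 30: take 30 from right. Merged: [1, 11, 11, 14, 15, 24, 28, 30]
Compare 35 vs 32: take 32 from right. Merged: [1, 11, 11, 14, 15, 24, 28, 30, 32]
Compare 35 vs 37: take 35 from left. Merged: [1, 11, 11, 14, 15, 24, 28, 30, 32, 35]
Append remaining from right: [37]. Merged: [1, 11, 11, 14, 15, 24, 28, 30, 32, 35, 37]

Final merged array: [1, 11, 11, 14, 15, 24, 28, 30, 32, 35, 37]
Total comparisons: 10

The merged array is [1, 11, 11, 14, 15, 24, 28, 30, 32, 35, 37], requiring 10 comparisons. The merge step runs in O(n) time where n is the total number of elements.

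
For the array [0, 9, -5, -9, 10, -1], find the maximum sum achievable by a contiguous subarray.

Using Kadane's algorithm on [0, 9, -5, -9, 10, -1]:

Scanning through the array:
Position 1 (value 9): max_ending_here = 9, max_so_far = 9
Position 2 (value -5): max_ending_here = 4, max_so_far = 9
Position 3 (value -9): max_ending_here = -5, max_so_far = 9
Position 4 (value 10): max_ending_here = 10, max_so_far = 10
Position 5 (value -1): max_ending_here = 9, max_so_far = 10

Maximum subarray: [10]
Maximum sum: 10

The maximum subarray is [10] with sum 10. This subarray runs from index 4 to index 4.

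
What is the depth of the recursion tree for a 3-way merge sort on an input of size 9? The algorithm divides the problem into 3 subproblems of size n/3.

For divide and conquer with division factor 3:

Problem sizes at each level:
Level 0: 9
Level 1: 3
Level 2: 1

The root is level 0 and the size-1 base case is level 2 (the tree spans levels 0 through 2, i.e. 3 levels counting the root), so the depth is the number of divisions: log_3(9) = 2

The recursion tree depth is log_3(9) = 2. At each level, the problem size is divided by 3, so it takes 2 divisions to reduce to a base case of size 1. The algorithm makes 3 recursive calls at each level.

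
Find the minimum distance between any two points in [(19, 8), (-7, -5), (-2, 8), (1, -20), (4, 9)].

Computing all pairwise distances among 5 points:

d((19, 8), (-7, -5)) = 29.0689
d((19, 8), (-2, 8)) = 21.0
d((19, 8), (1, -20)) = 33.2866
d((19, 8), (4, 9)) = 15.0333
d((-7, -5), (-2, 8)) = 13.9284
d((-7, -5), (1, -20)) = 17.0
d((-7, -5), (4, 9)) = 17.8045
d((-2, 8), (1, -20)) = 28.1603
d((-2, 8), (4, 9)) = 6.0828 <-- minimum
d((1, -20), (4, 9)) = 29.1548

Closest pair: (-2, 8) and (4, 9) with distance 6.0828

The closest pair is (-2, 8) and (4, 9) with Euclidean distance 6.0828. For 5 points, brute-force pairwise comparison is shown above. For large n, the divide-and-conquer algorithm (sort by x, recurse on halves, check the dividing strip) achieves O(n log n).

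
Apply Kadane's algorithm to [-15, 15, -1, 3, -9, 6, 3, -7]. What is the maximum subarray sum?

Using Kadane's algorithm on [-15, 15, -1, 3, -9, 6, 3, -7]:

Scanning through the array:
Position 1 (value 15): max_ending_here = 15, max_so_far = 15
Position 2 (value -1): max_ending_here = 14, max_so_far = 15
Position 3 (value 3): max_ending_here = 17, max_so_far = 17
Position 4 (value -9): max_ending_here = 8, max_so_far = 17
Position 5 (value 6): max_ending_here = 14, max_so_far = 17
Position 6 (value 3): max_ending_here = 17, max_so_far = 17
Position 7 (value -7): max_ending_here = 10, max_so_far = 17

Maximum subarray: [15, -1, 3]
Maximum sum: 17

The maximum subarray is [15, -1, 3] with sum 17. This subarray runs from index 1 to index 3.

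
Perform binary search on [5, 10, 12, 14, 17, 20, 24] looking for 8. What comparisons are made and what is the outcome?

Binary search for 8 in [5, 10, 12, 14, 17, 20, 24]:

lo=0, hi=6, mid=3, arr[mid]=14 -> 14 > 8, search left half
lo=0, hi=2, mid=1, arr[mid]=10 -> 10 > 8, search left half
lo=0, hi=0, mid=0, arr[mid]=5 -> 5 < 8, search right half
lo=1 > hi=0, target 8 not found

Binary search determines that 8 is not in the array after 3 comparisons. The search space was exhausted without finding the target.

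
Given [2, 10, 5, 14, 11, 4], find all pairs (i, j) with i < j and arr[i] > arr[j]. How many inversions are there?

Finding inversions in [2, 10, 5, 14, 11, 4]:

(1, 2): arr[1]=10 > arr[2]=5
(1, 5): arr[1]=10 > arr[5]=4
(2, 5): arr[2]=5 > arr[5]=4
(3, 4): arr[3]=14 > arr[4]=11
(3, 5): arr[3]=14 > arr[5]=4
(4, 5): arr[4]=11 > arr[5]=4

Total inversions: 6

The array has 6 inversion(s): (1,2), (1,5), (2,5), (3,4), (3,5), (4,5). Each pair (i,j) satisfies i < j and arr[i] > arr[j].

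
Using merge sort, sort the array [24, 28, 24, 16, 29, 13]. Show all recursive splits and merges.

Merge sort trace:

Split: [24, 28, 24, 16, 29, 13] -> [24, 28, 24] and [16, 29, 13]
  Split: [24, 28, 24] -> [24] and [28, 24]
    Split: [28, 24] -> [28] and [24]
    Merge: [28] + [24] -> [24, 28]
  Merge: [24] + [24, 28] -> [24, 24, 28]
  Split: [16, 29, 13] -> [16] and [29, 13]
    Split: [29, 13] -> [29] and [13]
    Merge: [29] + [13] -> [13, 29]
  Merge: [16] + [13, 29] -> [13, 16, 29]
Merge: [24, 24, 28] + [13, 16, 29] -> [13, 16, 24, 24, 28, 29]

Final sorted array: [13, 16, 24, 24, 28, 29]

The merge sort proceeds by recursively splitting the array and merging sorted halves.
After all merges, the sorted array is [13, 16, 24, 24, 28, 29].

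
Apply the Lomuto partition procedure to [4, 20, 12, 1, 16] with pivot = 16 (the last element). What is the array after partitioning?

Lomuto partition with pivot = 16:

Initial array: [4, 20, 12, 1, 16]

arr[0]=4 <= 16: swap with position 0, array becomes [4, 20, 12, 1, 16]
arr[1]=20 > 16: no swap
arr[2]=12 <= 16: swap with position 1, array becomes [4, 12, 20, 1, 16]
arr[3]=1 <= 16: swap with position 2, array becomes [4, 12, 1, 20, 16]

Place pivot at position 3: [4, 12, 1, 16, 20]
Pivot position: 3

After partitioning with pivot 16, the array becomes [4, 12, 1, 16, 20]. The pivot is placed at index 3. All elements to the left of the pivot are <= 16, and all elements to the right are > 16.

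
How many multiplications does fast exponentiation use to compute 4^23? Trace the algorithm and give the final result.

Computing 4^23 by squaring (build up from 4^1; each line after the first costs one multiplication):

4^1 = 4
4^2 = (4^1)^2 = 4^2 = 16
4^4 = (4^2)^2 = 16^2 = 256
4^5 = 4 * 4^4 = 4 * 256 = 1024
4^10 = (4^5)^2 = 1024^2 = 1048576
4^11 = 4 * 4^10 = 4 * 1048576 = 4194304
4^22 = (4^11)^2 = 4194304^2 = 17592186044416
4^23 = 4 * 4^22 = 4 * 17592186044416 = 70368744177664

Result: 70368744177664
Multiplications needed: 7 (7 lines after 4^1)

4^23 = 70368744177664. Using exponentiation by squaring, this requires 7 multiplications. The key idea: if the exponent is even, square the half-power; if odd, multiply by the base once.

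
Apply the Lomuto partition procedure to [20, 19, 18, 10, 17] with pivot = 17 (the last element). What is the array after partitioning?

Lomuto partition with pivot = 17:

Initial array: [20, 19, 18, 10, 17]

arr[0]=20 > 17: no swap
arr[1]=19 > 17: no swap
arr[2]=18 > 17: no swap
arr[3]=10 <= 17: swap with position 0, array becomes [10, 19, 18, 20, 17]

Place pivot at position 1: [10, 17, 18, 20, 19]
Pivot position: 1

After partitioning with pivot 17, the array becomes [10, 17, 18, 20, 19]. The pivot is placed at index 1. All elements to the left of the pivot are <= 17, and all elements to the right are > 17.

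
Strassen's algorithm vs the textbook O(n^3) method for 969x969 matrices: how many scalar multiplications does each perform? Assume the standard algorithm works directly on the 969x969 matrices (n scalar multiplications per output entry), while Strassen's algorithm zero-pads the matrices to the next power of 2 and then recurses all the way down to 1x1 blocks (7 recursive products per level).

Matrix multiplication for 969x969 matrices:

Strassen's algorithm requires power-of-2 dimensions. Pad 969x969 to 1024x1024 (next power of 2).

Standard algorithm: 969^3 = 909853209 multiplications
Strassen's algorithm: 7^(log2(1024)) = 7^10 = 282475249 multiplications
Savings: 909853209 - 282475249 = 627377960 multiplications

Standard: 909853209 multiplications (969^3). Strassen: 282475249 multiplications (7^10, after padding to 1024x1024). Strassen reduces 8 recursive multiplications to 7 at each level.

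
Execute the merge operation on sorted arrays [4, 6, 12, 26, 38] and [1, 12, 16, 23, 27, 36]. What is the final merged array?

Merging process:

Compare 4 vs 1: take 1 from right. Merged: [1]
Compare 4 vs 12: take 4 from left. Merged: [1, 4]
Compare 6 vs 12: take 6 from left. Merged: [1, 4, 6]
Compare 12 vs 12: take 12 from left. Merged: [1, 4, 6, 12]
Compare 26 vs 12: take 12 from right. Merged: [1, 4, 6, 12, 12]
Compare 26 vs 16: take 16 from right. Merged: [1, 4, 6, 12, 12, 16]
Compare 26 vs 23: take 23 from right. Merged: [1, 4, 6, 12, 12, 16, 23]
Compare 26 vs 27: take 26 from left. Merged: [1, 4, 6, 12, 12, 16, 23, 26]
Compare 38 vs 27: take 27 from right. Merged: [1, 4, 6, 12, 12, 16, 23, 26, 27]
Compare 38 vs 36: take 36 from right. Merged: [1, 4, 6, 12, 12, 16, 23, 26, 27, 36]
Append remaining from left: [38]. Merged: [1, 4, 6, 12, 12, 16, 23, 26, 27, 36, 38]

Final merged array: [1, 4, 6, 12, 12, 16, 23, 26, 27, 36, 38]
Total comparisons: 10

The merged array is [1, 4, 6, 12, 12, 16, 23, 26, 27, 36, 38], requiring 10 comparisons. The merge step runs in O(n) time where n is the total number of elements.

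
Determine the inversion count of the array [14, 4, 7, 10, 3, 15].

Finding inversions in [14, 4, 7, 10, 3, 15]:

(0, 1): arr[0]=14 > arr[1]=4
(0, 2): arr[0]=14 > arr[2]=7
(0, 3): arr[0]=14 > arr[3]=10
(0, 4): arr[0]=14 > arr[4]=3
(1, 4): arr[1]=4 > arr[4]=3
(2, 4): arr[2]=7 > arr[4]=3
(3, 4): arr[3]=10 > arr[4]=3

Total inversions: 7

The array has 7 inversion(s): (0,1), (0,2), (0,3), (0,4), (1,4), (2,4), (3,4). Each pair (i,j) satisfies i < j and arr[i] > arr[j].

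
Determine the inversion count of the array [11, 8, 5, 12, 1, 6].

Finding inversions in [11, 8, 5, 12, 1, 6]:

(0, 1): arr[0]=11 > arr[1]=8
(0, 2): arr[0]=11 > arr[2]=5
(0, 4): arr[0]=11 > arr[4]=1
(0, 5): arr[0]=11 > arr[5]=6
(1, 2): arr[1]=8 > arr[2]=5
(1, 4): arr[1]=8 > arr[4]=1
(1, 5): arr[1]=8 > arr[5]=6
(2, 4): arr[2]=5 > arr[4]=1
(3, 4): arr[3]=12 > arr[4]=1
(3, 5): arr[3]=12 > arr[5]=6

Total inversions: 10

The array has 10 inversion(s): (0,1), (0,2), (0,4), (0,5), (1,2), (1,4), (1,5), (2,4), (3,4), (3,5). Each pair (i,j) satisfies i < j and arr[i] > arr[j].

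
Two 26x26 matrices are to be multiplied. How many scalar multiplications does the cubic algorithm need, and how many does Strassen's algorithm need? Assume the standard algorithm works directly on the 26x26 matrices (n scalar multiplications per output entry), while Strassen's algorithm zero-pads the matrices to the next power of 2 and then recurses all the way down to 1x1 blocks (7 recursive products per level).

Matrix multiplication for 26x26 matrices:

Strassen's algorithm requires power-of-2 dimensions. Pad 26x26 to 32x32 (next power of 2).

Standard algorithm: 26^3 = 17576 multiplications
Strassen's algorithm: 7^(log2(32)) = 7^5 = 16807 multiplications
Savings: 17576 - 16807 = 769 multiplications

Standard: 17576 multiplications (26^3). Strassen: 16807 multiplications (7^5, after padding to 32x32). Strassen reduces 8 recursive multiplications to 7 at each level.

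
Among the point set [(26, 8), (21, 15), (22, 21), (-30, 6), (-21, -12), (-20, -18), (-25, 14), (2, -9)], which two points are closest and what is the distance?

Computing all pairwise distances among 8 points:

d((26, 8), (21, 15)) = 8.6023
d((26, 8), (22, 21)) = 13.6015
d((26, 8), (-30, 6)) = 56.0357
d((26, 8), (-21, -12)) = 51.0784
d((26, 8), (-20, -18)) = 52.8394
d((26, 8), (-25, 14)) = 51.3517
d((26, 8), (2, -9)) = 29.4109
d((21, 15), (22, 21)) = 6.0828 <-- minimum
d((21, 15), (-30, 6)) = 51.788
d((21, 15), (-21, -12)) = 49.93
d((21, 15), (-20, -18)) = 52.6308
d((21, 15), (-25, 14)) = 46.0109
d((21, 15), (2, -9)) = 30.6105
d((22, 21), (-30, 6)) = 54.1202
d((22, 21), (-21, -12)) = 54.2033
d((22, 21), (-20, -18)) = 57.3149
d((22, 21), (-25, 14)) = 47.5184
d((22, 21), (2, -9)) = 36.0555
d((-30, 6), (-21, -12)) = 20.1246
d((-30, 6), (-20, -18)) = 26.0
d((-30, 6), (-25, 14)) = 9.434
d((-30, 6), (2, -9)) = 35.3412
d((-21, -12), (-20, -18)) = 6.0828 <-- minimum
d((-21, -12), (-25, 14)) = 26.3059
d((-21, -12), (2, -9)) = 23.1948
d((-20, -18), (-25, 14)) = 32.3883
d((-20, -18), (2, -9)) = 23.7697
d((-25, 14), (2, -9)) = 35.4683

Minimum distance: 6.0828 (tie among 2 pairs: (21, 15) and (22, 21); (-21, -12) and (-20, -18))

The minimum Euclidean distance is 6.0828. There is a tie: 2 pairs achieve this minimum — (21, 15) and (22, 21); (-21, -12) and (-20, -18). Any of these is a valid closest pair. For 8 points, brute-force pairwise comparison is shown above. For large n, the divide-and-conquer algorithm (sort by x, recurse on halves, check the dividing strip) achieves O(n log n).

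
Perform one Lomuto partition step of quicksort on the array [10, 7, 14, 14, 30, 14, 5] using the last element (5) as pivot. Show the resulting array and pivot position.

Lomuto partition with pivot = 5:

Initial array: [10, 7, 14, 14, 30, 14, 5]

arr[0]=10 > 5: no swap
arr[1]=7 > 5: no swap
arr[2]=14 > 5: no swap
arr[3]=14 > 5: no swap
arr[4]=30 > 5: no swap
arr[5]=14 > 5: no swap

Place pivot at position 0: [5, 7, 14, 14, 30, 14, 10]
Pivot position: 0

After partitioning with pivot 5, the array becomes [5, 7, 14, 14, 30, 14, 10]. The pivot is placed at index 0. All elements to the left of the pivot are <= 5, and all elements to the right are > 5.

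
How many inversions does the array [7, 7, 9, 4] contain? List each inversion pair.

Finding inversions in [7, 7, 9, 4]:

(0, 3): arr[0]=7 > arr[3]=4
(1, 3): arr[1]=7 > arr[3]=4
(2, 3): arr[2]=9 > arr[3]=4

Total inversions: 3

The array has 3 inversion(s): (0,3), (1,3), (2,3). Each pair (i,j) satisfies i < j and arr[i] > arr[j].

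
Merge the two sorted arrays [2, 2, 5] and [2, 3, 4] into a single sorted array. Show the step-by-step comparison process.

Merging process:

Compare 2 vs 2: take 2 from left. Merged: [2]
Compare 2 vs 2: take 2 from left. Merged: [2, 2]
Compare 5 vs 2: take 2 from right. Merged: [2, 2, 2]
Compare 5 vs 3: take 3 from right. Merged: [2, 2, 2, 3]
Compare 5 vs 4: take 4 from right. Merged: [2, 2, 2, 3, 4]
Append remaining from left: [5]. Merged: [2, 2, 2, 3, 4, 5]

Final merged array: [2, 2, 2, 3, 4, 5]
Total comparisons: 5

The merged array is [2, 2, 2, 3, 4, 5], requiring 5 comparisons. The merge step runs in O(n) time where n is the total number of elements.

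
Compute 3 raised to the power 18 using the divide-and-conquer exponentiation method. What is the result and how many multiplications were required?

Computing 3^18 by squaring (build up from 3^1; each line after the first costs one multiplication):

3^1 = 3
3^2 = (3^1)^2 = 3^2 = 9
3^4 = (3^2)^2 = 9^2 = 81
3^8 = (3^4)^2 = 81^2 = 6561
3^9 = 3 * 3^8 = 3 * 6561 = 19683
3^18 = (3^9)^2 = 19683^2 = 387420489

Result: 387420489
Multiplications needed: 5 (5 lines after 3^1)

3^18 = 387420489. Using exponentiation by squaring, this requires 5 multiplications. The key idea: if the exponent is even, square the half-power; if odd, multiply by the base once.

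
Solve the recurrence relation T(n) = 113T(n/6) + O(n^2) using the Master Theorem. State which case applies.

Master Theorem for T(n) = 113T(n/6) + O(n^2):

a = 113, b = 6, c = 2
log_b(a) = log_6(113) = 2.6384

Case 1: c = 2 < log_6(113) = 2.6384
T(n) = O(n^(log_6 113))

For T(n) = 113T(n/6) + O(n^2): log_6(113) = 2.6384. This is Case 1 of the Master Theorem (c < log_b(a), work dominated by leaves), giving O(n^(log_6 113)).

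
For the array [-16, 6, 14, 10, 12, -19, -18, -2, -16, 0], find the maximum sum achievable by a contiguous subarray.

Using Kadane's algorithm on [-16, 6, 14, 10, 12, -19, -18, -2, -16, 0]:

Scanning through the array:
Position 1 (value 6): max_ending_here = 6, max_so_far = 6
Position 2 (value 14): max_ending_here = 20, max_so_far = 20
Position 3 (value 10): max_ending_here = 30, max_so_far = 30
Position 4 (value 12): max_ending_here = 42, max_so_far = 42
Position 5 (value -19): max_ending_here = 23, max_so_far = 42
Position 6 (value -18): max_ending_here = 5, max_so_far = 42
Position 7 (value -2): max_ending_here = 3, max_so_far = 42
Position 8 (value -16): max_ending_here = -13, max_so_far = 42
Position 9 (value 0): max_ending_here = 0, max_so_far = 42

Maximum subarray: [6, 14, 10, 12]
Maximum sum: 42

The maximum subarray is [6, 14, 10, 12] with sum 42. This subarray runs from index 1 to index 4.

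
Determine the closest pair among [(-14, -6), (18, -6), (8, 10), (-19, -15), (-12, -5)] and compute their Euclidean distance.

Computing all pairwise distances among 5 points:

d((-14, -6), (18, -6)) = 32.0
d((-14, -6), (8, 10)) = 27.2029
d((-14, -6), (-19, -15)) = 10.2956
d((-14, -6), (-12, -5)) = 2.2361 <-- minimum
d((18, -6), (8, 10)) = 18.868
d((18, -6), (-19, -15)) = 38.0789
d((18, -6), (-12, -5)) = 30.0167
d((8, 10), (-19, -15)) = 36.7967
d((8, 10), (-12, -5)) = 25.0
d((-19, -15), (-12, -5)) = 12.2066

Closest pair: (-14, -6) and (-12, -5) with distance 2.2361

The closest pair is (-14, -6) and (-12, -5) with Euclidean distance 2.2361. For 5 points, brute-force pairwise comparison is shown above. For large n, the divide-and-conquer algorithm (sort by x, recurse on halves, check the dividing strip) achieves O(n log n).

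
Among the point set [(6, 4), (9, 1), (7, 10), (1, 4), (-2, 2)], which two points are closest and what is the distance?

Computing all pairwise distances among 5 points:

d((6, 4), (9, 1)) = 4.2426
d((6, 4), (7, 10)) = 6.0828
d((6, 4), (1, 4)) = 5.0
d((6, 4), (-2, 2)) = 8.2462
d((9, 1), (7, 10)) = 9.2195
d((9, 1), (1, 4)) = 8.544
d((9, 1), (-2, 2)) = 11.0454
d((7, 10), (1, 4)) = 8.4853
d((7, 10), (-2, 2)) = 12.0416
d((1, 4), (-2, 2)) = 3.6056 <-- minimum

Closest pair: (1, 4) and (-2, 2) with distance 3.6056

The closest pair is (1, 4) and (-2, 2) with Euclidean distance 3.6056. For 5 points, brute-force pairwise comparison is shown above. For large n, the divide-and-conquer algorithm (sort by x, recurse on halves, check the dividing strip) achieves O(n log n).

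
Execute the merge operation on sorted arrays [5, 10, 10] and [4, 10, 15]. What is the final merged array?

Merging process:

Compare 5 vs 4: take 4 from right. Merged: [4]
Compare 5 vs 10: take 5 from left. Merged: [4, 5]
Compare 10 vs 10: take 10 from left. Merged: [4, 5, 10]
Compare 10 vs 10: take 10 from left. Merged: [4, 5, 10, 10]
Append remaining from right: [10, 15]. Merged: [4, 5, 10, 10, 10, 15]

Final merged array: [4, 5, 10, 10, 10, 15]
Total comparisons: 4

The merged array is [4, 5, 10, 10, 10, 15], requiring 4 comparisons. The merge step runs in O(n) time where n is the total number of elements.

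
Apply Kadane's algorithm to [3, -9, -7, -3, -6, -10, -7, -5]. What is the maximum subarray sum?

Using Kadane's algorithm on [3, -9, -7, -3, -6, -10, -7, -5]:

Scanning through the array:
Position 1 (value -9): max_ending_here = -6, max_so_far = 3
Position 2 (value -7): max_ending_here = -7, max_so_far = 3
Position 3 (value -3): max_ending_here = -3, max_so_far = 3
Position 4 (value -6): max_ending_here = -6, max_so_far = 3
Position 5 (value -10): max_ending_here = -10, max_so_far = 3
Position 6 (value -7): max_ending_here = -7, max_so_far = 3
Position 7 (value -5): max_ending_here = -5, max_so_far = 3

Maximum subarray: [3]
Maximum sum: 3

The maximum subarray is [3] with sum 3. This subarray runs from index 0 to index 0.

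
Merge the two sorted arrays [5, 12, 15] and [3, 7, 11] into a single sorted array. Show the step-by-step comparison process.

Merging process:

Compare 5 vs 3: take 3 from right. Merged: [3]
Compare 5 vs 7: take 5 from left. Merged: [3, 5]
Compare 12 vs 7: take 7 from right. Merged: [3, 5, 7]
Compare 12 vs 11: take 11 from right. Merged: [3, 5, 7, 11]
Append remaining from left: [12, 15]. Merged: [3, 5, 7, 11, 12, 15]

Final merged array: [3, 5, 7, 11, 12, 15]
Total comparisons: 4

The merged array is [3, 5, 7, 11, 12, 15], requiring 4 comparisons. The merge step runs in O(n) time where n is the total number of elements.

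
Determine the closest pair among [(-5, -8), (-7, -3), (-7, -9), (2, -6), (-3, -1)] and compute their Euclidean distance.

Computing all pairwise distances among 5 points:

d((-5, -8), (-7, -3)) = 5.3852
d((-5, -8), (-7, -9)) = 2.2361 <-- minimum
d((-5, -8), (2, -6)) = 7.2801
d((-5, -8), (-3, -1)) = 7.2801
d((-7, -3), (-7, -9)) = 6.0
d((-7, -3), (2, -6)) = 9.4868
d((-7, -3), (-3, -1)) = 4.4721
d((-7, -9), (2, -6)) = 9.4868
d((-7, -9), (-3, -1)) = 8.9443
d((2, -6), (-3, -1)) = 7.0711

Closest pair: (-5, -8) and (-7, -9) with distance 2.2361

The closest pair is (-5, -8) and (-7, -9) with Euclidean distance 2.2361. For 5 points, brute-force pairwise comparison is shown above. For large n, the divide-and-conquer algorithm (sort by x, recurse on halves, check the dividing strip) achieves O(n log n).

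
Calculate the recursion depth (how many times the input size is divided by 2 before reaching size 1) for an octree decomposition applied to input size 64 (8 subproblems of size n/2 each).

For divide and conquer with division factor 2:

Problem sizes at each level:
Level 0: 64
Level 1: 32
Level 2: 16
Level 3: 8
Level 4: 4
Level 5: 2
Level 6: 1

The root is level 0 and the size-1 base case is level 6 (the tree spans levels 0 through 6, i.e. 7 levels counting the root), so the depth is the number of divisions: log_2(64) = 6

The recursion tree depth is log_2(64) = 6. At each level, the problem size is divided by 2, so it takes 6 divisions to reduce to a base case of size 1. The algorithm makes 8 recursive calls at each level.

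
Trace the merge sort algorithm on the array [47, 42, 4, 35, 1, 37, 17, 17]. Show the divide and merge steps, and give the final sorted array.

Merge sort trace:

Split: [47, 42, 4, 35, 1, 37, 17, 17] -> [47, 42, 4, 35] and [1, 37, 17, 17]
  Split: [47, 42, 4, 35] -> [47, 42] and [4, 35]
    Split: [47, 42] -> [47] and [42]
    Merge: [47] + [42] -> [42, 47]
    Split: [4, 35] -> [4] and [35]
    Merge: [4] + [35] -> [4, 35]
  Merge: [42, 47] + [4, 35] -> [4, 35, 42, 47]
  Split: [1, 37, 17, 17] -> [1, 37] and [17, 17]
    Split: [1, 37] -> [1] and [37]
    Merge: [1] + [37] -> [1, 37]
    Split: [17, 17] -> [17] and [17]
    Merge: [17] + [17] -> [17, 17]
  Merge: [1, 37] + [17, 17] -> [1, 17, 17, 37]
Merge: [4, 35, 42, 47] + [1, 17, 17, 37] -> [1, 4, 17, 17, 35, 37, 42, 47]

Final sorted array: [1, 4, 17, 17, 35, 37, 42, 47]

The merge sort proceeds by recursively splitting the array and merging sorted halves.
After all merges, the sorted array is [1, 4, 17, 17, 35, 37, 42, 47].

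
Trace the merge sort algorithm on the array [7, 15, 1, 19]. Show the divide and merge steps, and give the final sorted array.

Merge sort trace:

Split: [7, 15, 1, 19] -> [7, 15] and [1, 19]
  Split: [7, 15] -> [7] and [15]
  Merge: [7] + [15] -> [7, 15]
  Split: [1, 19] -> [1] and [19]
  Merge: [1] + [19] -> [1, 19]
Merge: [7, 15] + [1, 19] -> [1, 7, 15, 19]

Final sorted array: [1, 7, 15, 19]

The merge sort proceeds by recursively splitting the array and merging sorted halves.
After all merges, the sorted array is [1, 7, 15, 19].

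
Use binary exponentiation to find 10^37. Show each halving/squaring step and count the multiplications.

Computing 10^37 by squaring (build up from 10^1; each line after the first costs one multiplication):

10^1 = 10
10^2 = (10^1)^2 = 10^2 = 100
10^4 = (10^2)^2 = 100^2 = 10000
10^8 = (10^4)^2 = 10000^2 = 100000000
10^9 = 10 * 10^8 = 10 * 100000000 = 1000000000
10^18 = (10^9)^2 = 1000000000^2 = 1000000000000000000
10^36 = (10^18)^2 = 1000000000000000000^2 = 1000000000000000000000000000000000000
10^37 = 10 * 10^36 = 10 * 1000000000000000000000000000000000000 = 10000000000000000000000000000000000000

Result: 10000000000000000000000000000000000000
Multiplications needed: 7 (7 lines after 10^1)

10^37 = 10000000000000000000000000000000000000. Using exponentiation by squaring, this requires 7 multiplications. The key idea: if the exponent is even, square the half-power; if odd, multiply by the base once.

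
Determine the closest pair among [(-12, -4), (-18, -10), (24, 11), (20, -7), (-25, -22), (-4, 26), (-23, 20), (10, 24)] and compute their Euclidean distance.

Computing all pairwise distances among 8 points:

d((-12, -4), (-18, -10)) = 8.4853 <-- minimum
d((-12, -4), (24, 11)) = 39.0
d((-12, -4), (20, -7)) = 32.1403
d((-12, -4), (-25, -22)) = 22.2036
d((-12, -4), (-4, 26)) = 31.0483
d((-12, -4), (-23, 20)) = 26.4008
d((-12, -4), (10, 24)) = 35.609
d((-18, -10), (24, 11)) = 46.9574
d((-18, -10), (20, -7)) = 38.1182
d((-18, -10), (-25, -22)) = 13.8924
d((-18, -10), (-4, 26)) = 38.6264
d((-18, -10), (-23, 20)) = 30.4138
d((-18, -10), (10, 24)) = 44.0454
d((24, 11), (20, -7)) = 18.4391
d((24, 11), (-25, -22)) = 59.0762
d((24, 11), (-4, 26)) = 31.7648
d((24, 11), (-23, 20)) = 47.8539
d((24, 11), (10, 24)) = 19.105
d((20, -7), (-25, -22)) = 47.4342
d((20, -7), (-4, 26)) = 40.8044
d((20, -7), (-23, 20)) = 50.774
d((20, -7), (10, 24)) = 32.573
d((-25, -22), (-4, 26)) = 52.3927
d((-25, -22), (-23, 20)) = 42.0476
d((-25, -22), (10, 24)) = 57.8014
d((-4, 26), (-23, 20)) = 19.9249
d((-4, 26), (10, 24)) = 14.1421
d((-23, 20), (10, 24)) = 33.2415

Closest pair: (-12, -4) and (-18, -10) with distance 8.4853

The closest pair is (-12, -4) and (-18, -10) with Euclidean distance 8.4853. For 8 points, brute-force pairwise comparison is shown above. For large n, the divide-and-conquer algorithm (sort by x, recurse on halves, check the dividing strip) achieves O(n log n).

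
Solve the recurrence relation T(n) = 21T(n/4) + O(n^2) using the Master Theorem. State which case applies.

Master Theorem for T(n) = 21T(n/4) + O(n^2):

a = 21, b = 4, c = 2
log_b(a) = log_4(21) = 2.1962

Case 1: c = 2 < log_4(21) = 2.1962
T(n) = O(n^(log_4 21))

For T(n) = 21T(n/4) + O(n^2): log_4(21) = 2.1962. This is Case 1 of the Master Theorem (c < log_b(a), work dominated by leaves), giving O(n^(log_4 21)).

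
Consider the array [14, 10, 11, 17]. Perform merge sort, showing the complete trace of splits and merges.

Merge sort trace:

Split: [14, 10, 11, 17] -> [14, 10] and [11, 17]
  Split: [14, 10] -> [14] and [10]
  Merge: [14] + [10] -> [10, 14]
  Split: [11, 17] -> [11] and [17]
  Merge: [11] + [17] -> [11, 17]
Merge: [10, 14] + [11, 17] -> [10, 11, 14, 17]

Final sorted array: [10, 11, 14, 17]

The merge sort proceeds by recursively splitting the array and merging sorted halves.
After all merges, the sorted array is [10, 11, 14, 17].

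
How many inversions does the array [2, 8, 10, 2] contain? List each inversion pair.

Finding inversions in [2, 8, 10, 2]:

(1, 3): arr[1]=8 > arr[3]=2
(2, 3): arr[2]=10 > arr[3]=2

Total inversions: 2

The array has 2 inversion(s): (1,3), (2,3). Each pair (i,j) satisfies i < j and arr[i] > arr[j].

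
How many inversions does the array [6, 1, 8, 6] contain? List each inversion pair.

Finding inversions in [6, 1, 8, 6]:

(0, 1): arr[0]=6 > arr[1]=1
(2, 3): arr[2]=8 > arr[3]=6

Total inversions: 2

The array has 2 inversion(s): (0,1), (2,3). Each pair (i,j) satisfies i < j and arr[i] > arr[j].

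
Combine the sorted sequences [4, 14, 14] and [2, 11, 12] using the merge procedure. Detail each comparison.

Merging process:

Compare 4 vs 2: take 2 from right. Merged: [2]
Compare 4 vs 11: take 4 from left. Merged: [2, 4]
Compare 14 vs 11: take 11 from right. Merged: [2, 4, 11]
Compare 14 vs 12: take 12 from right. Merged: [2, 4, 11, 12]
Append remaining from left: [14, 14]. Merged: [2, 4, 11, 12, 14, 14]

Final merged array: [2, 4, 11, 12, 14, 14]
Total comparisons: 4

The merged array is [2, 4, 11, 12, 14, 14], requiring 4 comparisons. The merge step runs in O(n) time where n is the total number of elements.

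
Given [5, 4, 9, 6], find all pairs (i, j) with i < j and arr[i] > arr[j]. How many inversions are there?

Finding inversions in [5, 4, 9, 6]:

(0, 1): arr[0]=5 > arr[1]=4
(2, 3): arr[2]=9 > arr[3]=6

Total inversions: 2

The array has 2 inversion(s): (0,1), (2,3). Each pair (i,j) satisfies i < j and arr[i] > arr[j].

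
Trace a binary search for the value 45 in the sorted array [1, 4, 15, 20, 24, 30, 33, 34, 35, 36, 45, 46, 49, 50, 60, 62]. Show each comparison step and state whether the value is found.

Binary search for 45 in [1, 4, 15, 20, 24, 30, 33, 34, 35, 36, 45, 46, 49, 50, 60, 62]:

lo=0, hi=15, mid=7, arr[mid]=34 -> 34 < 45, search right half
lo=8, hi=15, mid=11, arr[mid]=46 -> 46 > 45, search left half
lo=8, hi=10, mid=9, arr[mid]=36 -> 36 < 45, search right half
lo=10, hi=10, mid=10, arr[mid]=45 -> Found target at index 10!

Binary search finds 45 at index 10 after 4 comparisons. The search repeatedly halves the search space by comparing with the middle element.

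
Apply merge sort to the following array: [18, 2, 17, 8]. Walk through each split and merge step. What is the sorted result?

Merge sort trace:

Split: [18, 2, 17, 8] -> [18, 2] and [17, 8]
  Split: [18, 2] -> [18] and [2]
  Merge: [18] + [2] -> [2, 18]
  Split: [17, 8] -> [17] and [8]
  Merge: [17] + [8] -> [8, 17]
Merge: [2, 18] + [8, 17] -> [2, 8, 17, 18]

Final sorted array: [2, 8, 17, 18]

The merge sort proceeds by recursively splitting the array and merging sorted halves.
After all merges, the sorted array is [2, 8, 17, 18].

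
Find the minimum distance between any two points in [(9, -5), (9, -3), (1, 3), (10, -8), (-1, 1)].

Computing all pairwise distances among 5 points:

d((9, -5), (9, -3)) = 2.0 <-- minimum
d((9, -5), (1, 3)) = 11.3137
d((9, -5), (10, -8)) = 3.1623
d((9, -5), (-1, 1)) = 11.6619
d((9, -3), (1, 3)) = 10.0
d((9, -3), (10, -8)) = 5.099
d((9, -3), (-1, 1)) = 10.7703
d((1, 3), (10, -8)) = 14.2127
d((1, 3), (-1, 1)) = 2.8284
d((10, -8), (-1, 1)) = 14.2127

Closest pair: (9, -5) and (9, -3) with distance 2.0

The closest pair is (9, -5) and (9, -3) with Euclidean distance 2.0. For 5 points, brute-force pairwise comparison is shown above. For large n, the divide-and-conquer algorithm (sort by x, recurse on halves, check the dividing strip) achieves O(n log n).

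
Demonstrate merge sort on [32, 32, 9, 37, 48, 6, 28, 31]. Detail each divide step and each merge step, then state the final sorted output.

Merge sort trace:

Split: [32, 32, 9, 37, 48, 6, 28, 31] -> [32, 32, 9, 37] and [48, 6, 28, 31]
  Split: [32, 32, 9, 37] -> [32, 32] and [9, 37]
    Split: [32, 32] -> [32] and [32]
    Merge: [32] + [32] -> [32, 32]
    Split: [9, 37] -> [9] and [37]
    Merge: [9] + [37] -> [9, 37]
  Merge: [32, 32] + [9, 37] -> [9, 32, 32, 37]
  Split: [48, 6, 28, 31] -> [48, 6] and [28, 31]
    Split: [48, 6] -> [48] and [6]
    Merge: [48] + [6] -> [6, 48]
    Split: [28, 31] -> [28] and [31]
    Merge: [28] + [31] -> [28, 31]
  Merge: [6, 48] + [28, 31] -> [6, 28, 31, 48]
Merge: [9, 32, 32, 37] + [6, 28, 31, 48] -> [6, 9, 28, 31, 32, 32, 37, 48]

Final sorted array: [6, 9, 28, 31, 32, 32, 37, 48]

The merge sort proceeds by recursively splitting the array and merging sorted halves.
After all merges, the sorted array is [6, 9, 28, 31, 32, 32, 37, 48].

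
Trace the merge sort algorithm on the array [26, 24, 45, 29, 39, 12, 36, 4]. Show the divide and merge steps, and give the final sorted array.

Merge sort trace:

Split: [26, 24, 45, 29, 39, 12, 36, 4] -> [26, 24, 45, 29] and [39, 12, 36, 4]
  Split: [26, 24, 45, 29] -> [26, 24] and [45, 29]
    Split: [26, 24] -> [26] and [24]
    Merge: [26] + [24] -> [24, 26]
    Split: [45, 29] -> [45] and [29]
    Merge: [45] + [29] -> [29, 45]
  Merge: [24, 26] + [29, 45] -> [24, 26, 29, 45]
  Split: [39, 12, 36, 4] -> [39, 12] and [36, 4]
    Split: [39, 12] -> [39] and [12]
    Merge: [39] + [12] -> [12, 39]
    Split: [36, 4] -> [36] and [4]
    Merge: [36] + [4] -> [4, 36]
  Merge: [12, 39] + [4, 36] -> [4, 12, 36, 39]
Merge: [24, 26, 29, 45] + [4, 12, 36, 39] -> [4, 12, 24, 26, 29, 36, 39, 45]

Final sorted array: [4, 12, 24, 26, 29, 36, 39, 45]

The merge sort proceeds by recursively splitting the array and merging sorted halves.
After all merges, the sorted array is [4, 12, 24, 26, 29, 36, 39, 45].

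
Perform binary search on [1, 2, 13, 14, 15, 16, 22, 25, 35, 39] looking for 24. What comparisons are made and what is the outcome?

Binary search for 24 in [1, 2, 13, 14, 15, 16, 22, 25, 35, 39]:

lo=0, hi=9, mid=4, arr[mid]=15 -> 15 < 24, search right half
lo=5, hi=9, mid=7, arr[mid]=25 -> 25 > 24, search left half
lo=5, hi=6, mid=5, arr[mid]=16 -> 16 < 24, search right half
lo=6, hi=6, mid=6, arr[mid]=22 -> 22 < 24, search right half
lo=7 > hi=6, target 24 not found

Binary search determines that 24 is not in the array after 4 comparisons. The search space was exhausted without finding the target.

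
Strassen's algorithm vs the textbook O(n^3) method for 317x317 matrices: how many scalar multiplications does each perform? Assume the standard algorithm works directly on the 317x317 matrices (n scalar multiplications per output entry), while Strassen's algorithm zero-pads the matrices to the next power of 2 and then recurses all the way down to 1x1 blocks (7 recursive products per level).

Matrix multiplication for 317x317 matrices:

Strassen's algorithm requires power-of-2 dimensions. Pad 317x317 to 512x512 (next power of 2).

Standard algorithm: 317^3 = 31855013 multiplications
Strassen's algorithm: 7^(log2(512)) = 7^9 = 40353607 multiplications
Difference: 31855013 - 40353607 = -8498594 (Strassen uses MORE here due to padding overhead — for small or just-over-power-of-2 n, padding can outweigh the per-level savings)

Standard: 31855013 multiplications (317^3). Strassen: 40353607 multiplications (7^9, after padding to 512x512). Strassen reduces 8 recursive multiplications to 7 at each level.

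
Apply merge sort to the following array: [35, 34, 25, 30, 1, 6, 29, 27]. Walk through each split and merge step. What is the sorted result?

Merge sort trace:

Split: [35, 34, 25, 30, 1, 6, 29, 27] -> [35, 34, 25, 30] and [1, 6, 29, 27]
  Split: [35, 34, 25, 30] -> [35, 34] and [25, 30]
    Split: [35, 34] -> [35] and [34]
    Merge: [35] + [34] -> [34, 35]
    Split: [25, 30] -> [25] and [30]
    Merge: [25] + [30] -> [25, 30]
  Merge: [34, 35] + [25, 30] -> [25, 30, 34, 35]
  Split: [1, 6, 29, 27] -> [1, 6] and [29, 27]
    Split: [1, 6] -> [1] and [6]
    Merge: [1] + [6] -> [1, 6]
    Split: [29, 27] -> [29] and [27]
    Merge: [29] + [27] -> [27, 29]
  Merge: [1, 6] + [27, 29] -> [1, 6, 27, 29]
Merge: [25, 30, 34, 35] + [1, 6, 27, 29] -> [1, 6, 25, 27, 29, 30, 34, 35]

Final sorted array: [1, 6, 25, 27, 29, 30, 34, 35]

The merge sort proceeds by recursively splitting the array and merging sorted halves.
After all merges, the sorted array is [1, 6, 25, 27, 29, 30, 34, 35].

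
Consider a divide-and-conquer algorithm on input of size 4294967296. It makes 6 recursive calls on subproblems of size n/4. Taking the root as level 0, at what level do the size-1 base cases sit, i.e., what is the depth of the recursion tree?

For divide and conquer with division factor 4:

Problem sizes at each level:
Level 0: 4294967296
Level 1: 1073741824
Level 2: 268435456
Level 3: 67108864
Level 4: 16777216
Level 5: 4194304
Level 6: 1048576
Level 7: 262144
Level 8: 65536
Level 9: 16384
Level 10: 4096
Level 11: 1024
Level 12: 256
Level 13: 64
Level 14: 16
Level 15: 4
Level 16: 1

The root is level 0 and the size-1 base case is level 16 (the tree spans levels 0 through 16, i.e. 17 levels counting the root), so the depth is the number of divisions: log_4(4294967296) = 16

The recursion tree depth is log_4(4294967296) = 16. At each level, the problem size is divided by 4, so it takes 16 divisions to reduce to a base case of size 1. The algorithm makes 6 recursive calls at each level.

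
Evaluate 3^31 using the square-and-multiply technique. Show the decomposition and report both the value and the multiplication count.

Computing 3^31 by squaring (build up from 3^1; each line after the first costs one multiplication):

3^1 = 3
3^2 = (3^1)^2 = 3^2 = 9
3^3 = 3 * 3^2 = 3 * 9 = 27
3^6 = (3^3)^2 = 27^2 = 729
3^7 = 3 * 3^6 = 3 * 729 = 2187
3^14 = (3^7)^2 = 2187^2 = 4782969
3^15 = 3 * 3^14 = 3 * 4782969 = 14348907
3^30 = (3^15)^2 = 14348907^2 = 205891132094649
3^31 = 3 * 3^30 = 3 * 205891132094649 = 617673396283947

Result: 617673396283947
Multiplications needed: 8 (8 lines after 3^1)

3^31 = 617673396283947. Using exponentiation by squaring, this requires 8 multiplications. The key idea: if the exponent is even, square the half-power; if odd, multiply by the base once.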